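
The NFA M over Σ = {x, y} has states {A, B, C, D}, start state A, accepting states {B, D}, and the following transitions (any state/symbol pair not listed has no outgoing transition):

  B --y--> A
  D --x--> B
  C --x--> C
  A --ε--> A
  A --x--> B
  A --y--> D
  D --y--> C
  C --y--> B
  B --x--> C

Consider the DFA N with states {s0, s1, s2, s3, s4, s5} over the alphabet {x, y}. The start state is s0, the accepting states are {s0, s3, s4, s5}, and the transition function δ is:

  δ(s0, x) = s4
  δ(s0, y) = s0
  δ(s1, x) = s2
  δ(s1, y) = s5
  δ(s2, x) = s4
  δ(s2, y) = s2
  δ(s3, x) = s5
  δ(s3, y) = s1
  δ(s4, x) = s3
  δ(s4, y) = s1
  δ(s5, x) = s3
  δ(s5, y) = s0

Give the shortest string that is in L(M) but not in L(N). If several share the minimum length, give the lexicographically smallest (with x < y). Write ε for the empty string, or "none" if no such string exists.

xxy

The string xxy is accepted by M but not by N.
No shorter string lies in the difference, and xxy is the lexicographically first length-3 string in L(M) \ L(N).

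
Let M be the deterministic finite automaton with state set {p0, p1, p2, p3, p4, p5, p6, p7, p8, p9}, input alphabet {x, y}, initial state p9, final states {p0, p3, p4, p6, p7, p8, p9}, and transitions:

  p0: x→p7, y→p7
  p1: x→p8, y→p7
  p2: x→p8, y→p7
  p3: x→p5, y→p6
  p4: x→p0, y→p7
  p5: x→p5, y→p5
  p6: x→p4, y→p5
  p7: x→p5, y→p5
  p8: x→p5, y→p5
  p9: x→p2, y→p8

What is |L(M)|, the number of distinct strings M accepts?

4

The useful subgraph on states {p2, p7, p8, p9} is acyclic, so L(M) is finite; the longest accepting path visits 3 useful states, giving maximum string length 2.
Counting accepting paths from p9 by length: 1 of length 0, 1 of length 1, 2 of length 2. Total 4.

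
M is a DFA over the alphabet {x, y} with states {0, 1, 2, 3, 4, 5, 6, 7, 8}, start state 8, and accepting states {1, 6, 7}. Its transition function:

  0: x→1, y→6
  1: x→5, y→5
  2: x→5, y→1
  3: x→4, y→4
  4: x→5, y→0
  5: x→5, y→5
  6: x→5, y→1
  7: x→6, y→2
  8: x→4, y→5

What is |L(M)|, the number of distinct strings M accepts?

The useful subgraph on states {0, 1, 4, 6, 8} is acyclic, so L(M) is finite; the longest accepting path visits 5 useful states, giving maximum string length 4.
Counting accepting paths from 8 by length: 2 of length 3, 1 of length 4. Total 3.

3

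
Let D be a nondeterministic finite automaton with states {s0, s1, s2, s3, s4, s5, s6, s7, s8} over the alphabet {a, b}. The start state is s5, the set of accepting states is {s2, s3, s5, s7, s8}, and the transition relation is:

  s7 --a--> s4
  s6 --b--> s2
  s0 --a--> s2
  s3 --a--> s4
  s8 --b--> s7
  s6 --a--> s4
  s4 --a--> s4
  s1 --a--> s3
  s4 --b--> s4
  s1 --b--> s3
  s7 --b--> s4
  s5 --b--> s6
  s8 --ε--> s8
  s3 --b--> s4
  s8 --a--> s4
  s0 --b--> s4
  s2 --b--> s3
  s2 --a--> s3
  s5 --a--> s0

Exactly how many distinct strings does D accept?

The useful subgraph on states {s0, s2, s3, s5, s6} is acyclic, so L(D) is finite; the longest accepting path visits 4 useful states, giving maximum string length 3.
Counting accepting paths from s5 by length: 1 of length 0, 2 of length 2, 4 of length 3. Total 7.

7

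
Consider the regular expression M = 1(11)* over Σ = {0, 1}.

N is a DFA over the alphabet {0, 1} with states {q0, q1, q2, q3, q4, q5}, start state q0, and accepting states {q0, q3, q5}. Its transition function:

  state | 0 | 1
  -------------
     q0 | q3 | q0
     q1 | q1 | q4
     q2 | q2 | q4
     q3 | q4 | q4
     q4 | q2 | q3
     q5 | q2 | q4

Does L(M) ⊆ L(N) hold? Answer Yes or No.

Converting the expression M to a DFA (subset construction, then merging equivalent states) gives the minimal DFA with states {m0, m1, m2}, start state m0, accepting states {m2} and transitions m0: 0→m1, 1→m2; m1: 0→m1, 1→m1; m2: 0→m1, 1→m0.
Exploring the product automaton M × N from the start pair (m0, q0), following both machines on each input symbol, reaches 5 state pairs: (m0, q0), (m1, q3), (m2, q0), (m1, q4), (m1, q2).
M accepts in {m2} and N accepts in {q0, q3, q5}. The reachable pairs whose M-component is accepting are (m2, q0); in each of them the N-component is accepting too, so the product for L(M) \ L(N) (M-component accepting, N-component rejecting) has no reachable accepting pair and the difference is empty.
Hence every string in L(M) is also in L(N).

Yes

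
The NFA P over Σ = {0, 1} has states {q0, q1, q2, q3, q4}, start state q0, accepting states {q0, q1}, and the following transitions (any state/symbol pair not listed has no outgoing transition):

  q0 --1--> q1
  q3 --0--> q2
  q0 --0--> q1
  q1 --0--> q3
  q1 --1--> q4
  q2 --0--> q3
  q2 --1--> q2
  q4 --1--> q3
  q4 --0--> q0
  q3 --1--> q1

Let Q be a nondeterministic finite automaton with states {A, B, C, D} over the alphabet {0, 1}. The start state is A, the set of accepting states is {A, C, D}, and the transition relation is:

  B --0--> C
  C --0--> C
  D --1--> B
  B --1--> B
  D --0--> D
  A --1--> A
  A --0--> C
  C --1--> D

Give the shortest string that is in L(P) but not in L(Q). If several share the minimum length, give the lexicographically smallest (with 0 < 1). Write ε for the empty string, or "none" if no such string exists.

The string 0101 is accepted by P but not by Q.
No shorter string lies in the difference, and 0101 is the lexicographically first length-4 string in L(P) \ L(Q).

0101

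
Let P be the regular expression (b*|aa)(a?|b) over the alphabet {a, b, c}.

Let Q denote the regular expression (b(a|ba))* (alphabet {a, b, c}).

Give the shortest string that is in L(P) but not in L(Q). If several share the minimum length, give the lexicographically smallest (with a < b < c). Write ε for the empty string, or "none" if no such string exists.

a

The string a is accepted by P but not by Q.
No shorter string lies in the difference, and a is the lexicographically first length-1 string in L(P) \ L(Q).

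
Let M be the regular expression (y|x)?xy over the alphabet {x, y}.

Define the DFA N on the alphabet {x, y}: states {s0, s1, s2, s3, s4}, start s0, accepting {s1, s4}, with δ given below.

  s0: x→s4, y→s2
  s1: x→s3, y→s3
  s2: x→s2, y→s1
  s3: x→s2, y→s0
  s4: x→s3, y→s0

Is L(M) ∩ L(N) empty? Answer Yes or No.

The string yxy is accepted by both M and N.
Hence L(M) ∩ L(N) ≠ ∅.

No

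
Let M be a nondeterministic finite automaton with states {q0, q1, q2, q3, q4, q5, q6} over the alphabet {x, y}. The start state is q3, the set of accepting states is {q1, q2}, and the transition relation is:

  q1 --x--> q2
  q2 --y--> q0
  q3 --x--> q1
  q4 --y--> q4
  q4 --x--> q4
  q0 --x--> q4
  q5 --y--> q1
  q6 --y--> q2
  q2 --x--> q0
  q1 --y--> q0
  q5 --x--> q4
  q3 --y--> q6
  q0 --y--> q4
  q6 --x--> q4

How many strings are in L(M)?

3

The useful subgraph on states {q1, q2, q3, q6} is acyclic, so L(M) is finite; the longest accepting path visits 3 useful states, giving maximum string length 2.
Counting accepting paths from q3 by length: 1 of length 1, 2 of length 2. Total 3.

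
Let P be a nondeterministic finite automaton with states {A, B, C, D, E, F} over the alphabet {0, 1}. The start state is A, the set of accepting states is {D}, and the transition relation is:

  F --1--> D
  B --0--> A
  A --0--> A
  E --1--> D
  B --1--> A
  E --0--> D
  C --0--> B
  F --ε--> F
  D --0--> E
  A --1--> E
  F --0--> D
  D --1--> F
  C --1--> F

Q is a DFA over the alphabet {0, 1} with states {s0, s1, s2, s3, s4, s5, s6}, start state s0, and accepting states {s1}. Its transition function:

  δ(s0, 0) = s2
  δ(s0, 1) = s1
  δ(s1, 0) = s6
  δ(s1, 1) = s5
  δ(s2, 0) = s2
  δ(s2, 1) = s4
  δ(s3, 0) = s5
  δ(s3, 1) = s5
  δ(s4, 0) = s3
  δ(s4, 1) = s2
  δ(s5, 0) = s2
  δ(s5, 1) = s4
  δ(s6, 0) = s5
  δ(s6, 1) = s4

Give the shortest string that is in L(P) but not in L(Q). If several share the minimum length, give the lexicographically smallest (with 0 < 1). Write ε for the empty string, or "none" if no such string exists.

The string 10 is accepted by P but not by Q.
No shorter string lies in the difference, and 10 is the lexicographically first length-2 string in L(P) \ L(Q).

10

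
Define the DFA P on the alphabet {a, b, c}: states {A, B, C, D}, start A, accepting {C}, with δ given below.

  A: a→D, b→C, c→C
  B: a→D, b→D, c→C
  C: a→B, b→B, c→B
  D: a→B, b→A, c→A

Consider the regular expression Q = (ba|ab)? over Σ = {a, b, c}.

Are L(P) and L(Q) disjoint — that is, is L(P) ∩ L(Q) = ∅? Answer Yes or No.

Converting the expression Q to a DFA (subset construction, then merging equivalent states) gives the minimal DFA with states {q0, q1, q2, q3, q4}, start state q0, accepting states {q0, q4} and transitions q0: a→q1, b→q2, c→q3; q1: a→q3, b→q4, c→q3; q2: a→q4, b→q3, c→q3; q3: a→q3, b→q3, c→q3; q4: a→q3, b→q3, c→q3.
Exploring the product automaton P × Q from the start pair (A, q0), following both machines on each input symbol, reaches 9 state pairs: (A, q0), (D, q1), (C, q2), (C, q3), (B, q3), (A, q4), (A, q3), (B, q4), (D, q3).
P accepts in {C} and Q accepts in {q0, q4}; no reachable pair has both components accepting, so no string drives both machines to acceptance simultaneously and L(P) ∩ L(Q) = ∅.
So no string is accepted by both, and the intersection is empty.

Yes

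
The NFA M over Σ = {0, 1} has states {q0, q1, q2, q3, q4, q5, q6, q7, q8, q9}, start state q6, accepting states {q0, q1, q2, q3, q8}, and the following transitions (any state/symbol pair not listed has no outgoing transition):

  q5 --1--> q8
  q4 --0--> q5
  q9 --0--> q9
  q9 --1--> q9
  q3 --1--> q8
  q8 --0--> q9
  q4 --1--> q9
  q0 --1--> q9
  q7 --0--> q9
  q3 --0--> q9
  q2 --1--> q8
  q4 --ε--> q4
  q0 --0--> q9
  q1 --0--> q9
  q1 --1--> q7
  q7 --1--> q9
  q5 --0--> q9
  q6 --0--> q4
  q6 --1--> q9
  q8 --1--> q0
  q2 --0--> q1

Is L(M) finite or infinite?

The useful states (reachable from q6 and able to reach an accepting state) are {q0, q4, q5, q6, q8}.
Restricted to these states the transition graph has no cycle, so every accepting path has bounded length and L is finite.

finite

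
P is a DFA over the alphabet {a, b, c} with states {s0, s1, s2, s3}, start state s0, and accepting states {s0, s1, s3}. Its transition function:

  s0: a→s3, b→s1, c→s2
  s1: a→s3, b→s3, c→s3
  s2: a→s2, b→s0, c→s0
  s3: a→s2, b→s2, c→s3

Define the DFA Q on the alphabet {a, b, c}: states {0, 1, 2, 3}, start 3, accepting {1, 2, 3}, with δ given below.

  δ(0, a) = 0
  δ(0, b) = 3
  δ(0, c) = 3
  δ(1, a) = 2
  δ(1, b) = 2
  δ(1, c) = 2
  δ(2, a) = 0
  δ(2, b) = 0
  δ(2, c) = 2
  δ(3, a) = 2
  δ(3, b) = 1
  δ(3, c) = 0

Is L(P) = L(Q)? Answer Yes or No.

Yes

Exploring the product automaton P × Q from the start pair (s0, 3), following both machines on each input symbol, reaches 4 state pairs: (s0, 3), (s3, 2), (s1, 1), (s2, 0).
P accepts in {s0, s1, s3} and Q accepts in {1, 2, 3}. In every reachable pair the two components are either both accepting — (s0, 3), (s3, 2), (s1, 1) — or both non-accepting, so no string is accepted by exactly one of the machines: L(P) \ L(Q) and L(Q) \ L(P) are both empty.
Hence every string is accepted by P iff it is accepted by Q, and the two languages coincide.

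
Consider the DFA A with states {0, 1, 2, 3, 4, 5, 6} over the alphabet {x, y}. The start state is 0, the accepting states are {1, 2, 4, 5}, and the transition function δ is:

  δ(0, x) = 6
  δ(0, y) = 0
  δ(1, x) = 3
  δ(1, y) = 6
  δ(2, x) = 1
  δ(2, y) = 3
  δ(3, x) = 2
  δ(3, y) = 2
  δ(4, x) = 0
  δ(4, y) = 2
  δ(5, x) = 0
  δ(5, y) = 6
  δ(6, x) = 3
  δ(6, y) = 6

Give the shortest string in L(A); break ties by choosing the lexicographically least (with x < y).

xxx

A breadth-first search from 0 reaches an accepting state first via the path 0 → 6 → 3 → 2 on input xxx.
No string of length < 3 is accepted (BFS exhausts all shorter strings without reaching an accepting state), and xxx is the lexicographically least accepting string of length 3.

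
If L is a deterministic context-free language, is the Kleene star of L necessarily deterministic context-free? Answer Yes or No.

No

L = {c aⁿbⁿ : n≥0} ∪ {cc aⁿb²ⁿ : n≥0} is a DCFL (the number of leading c's fixes which ratio the DPDA checks), but L* is not. Every word of L starts with c, so in a factorisation of the string cc aⁱbʲ (i≥1) into words of L each factor begins at one of the two c's: either the whole string is a single word of L (forcing j = 2i), or it splits as c · (c aⁱbʲ) with c ∈ L (take n = 0) and c aⁱbʲ ∈ L (forcing j = i). Thus L* ∩ cca⁺b* = {cc aⁿbⁿ : n≥1} ∪ {cc aⁿb²ⁿ : n≥1}. A DPDA for L* would give one for this intersection with a regular set, and, started from its configuration after reading cc, one for {aⁿbⁿ : n≥1} ∪ {aⁿb²ⁿ : n≥1}, which no deterministic PDA accepts (a DPDA for it would have a single run on aⁿb²ⁿ, accepting after the prefix aⁿbⁿ and accepting again after n more b's; an ordinary PDA that simulates it on a's and b's and, at any moment when it is accepting, may switch to reading only a fresh letter d while feeding each d to the simulation as a b, would accept aⁱbʲdᵏ (k≥1) exactly when both aⁱbʲ and aⁱbʲ⁺ᵏ are in the language, i.e. its language intersected with the regular set a*b*d⁺ would be exactly {aⁿbⁿdⁿ : n≥1} — impossible, since context-free languages are closed under intersection with regular sets and {aⁿbⁿdⁿ} is not context-free). So L* is not a DCFL.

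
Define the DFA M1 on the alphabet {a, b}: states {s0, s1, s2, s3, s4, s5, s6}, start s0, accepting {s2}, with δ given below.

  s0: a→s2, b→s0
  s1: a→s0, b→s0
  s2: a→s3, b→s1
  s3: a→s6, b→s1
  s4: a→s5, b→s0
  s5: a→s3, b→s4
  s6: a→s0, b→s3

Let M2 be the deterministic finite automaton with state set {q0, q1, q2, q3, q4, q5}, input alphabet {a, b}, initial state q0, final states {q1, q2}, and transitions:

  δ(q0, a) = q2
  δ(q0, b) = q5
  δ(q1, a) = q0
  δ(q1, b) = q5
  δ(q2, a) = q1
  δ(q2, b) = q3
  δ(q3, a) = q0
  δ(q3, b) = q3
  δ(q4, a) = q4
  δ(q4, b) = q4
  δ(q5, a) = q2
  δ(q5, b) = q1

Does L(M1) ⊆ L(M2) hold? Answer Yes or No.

No

The string bba is in L(M1) but not in L(M2).
So L(M1) ⊄ L(M2).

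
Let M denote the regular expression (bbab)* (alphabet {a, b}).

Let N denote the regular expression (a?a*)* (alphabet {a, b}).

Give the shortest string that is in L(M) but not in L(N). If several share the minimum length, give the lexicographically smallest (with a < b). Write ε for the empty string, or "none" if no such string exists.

The string bbab is accepted by M but not by N.
No shorter string lies in the difference, and bbab is the lexicographically first length-4 string in L(M) \ L(N).

bbab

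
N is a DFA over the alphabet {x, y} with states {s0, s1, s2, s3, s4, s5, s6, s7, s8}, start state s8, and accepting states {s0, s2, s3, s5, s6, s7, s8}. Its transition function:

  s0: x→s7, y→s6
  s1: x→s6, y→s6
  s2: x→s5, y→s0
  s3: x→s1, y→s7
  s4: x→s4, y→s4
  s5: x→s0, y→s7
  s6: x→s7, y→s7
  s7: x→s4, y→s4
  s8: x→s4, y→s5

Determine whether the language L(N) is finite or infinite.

finite

The useful states (reachable from s8 and able to reach an accepting state) are {s0, s5, s6, s7, s8}.
Restricted to these states the transition graph has no cycle, so every accepting path has bounded length and L is finite.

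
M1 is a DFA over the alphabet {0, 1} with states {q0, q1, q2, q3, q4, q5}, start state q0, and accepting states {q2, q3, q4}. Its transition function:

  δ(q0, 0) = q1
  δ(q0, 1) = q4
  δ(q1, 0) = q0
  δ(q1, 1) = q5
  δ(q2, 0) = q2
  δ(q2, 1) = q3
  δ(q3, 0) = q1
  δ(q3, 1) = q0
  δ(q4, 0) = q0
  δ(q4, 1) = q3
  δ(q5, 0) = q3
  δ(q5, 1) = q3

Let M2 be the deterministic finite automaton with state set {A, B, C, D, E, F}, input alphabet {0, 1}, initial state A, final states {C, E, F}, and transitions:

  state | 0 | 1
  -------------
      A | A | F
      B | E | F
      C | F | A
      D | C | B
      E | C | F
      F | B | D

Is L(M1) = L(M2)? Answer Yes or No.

The string 11 is accepted by M1 but rejected by M2.
So L(M1) ≠ L(M2).

No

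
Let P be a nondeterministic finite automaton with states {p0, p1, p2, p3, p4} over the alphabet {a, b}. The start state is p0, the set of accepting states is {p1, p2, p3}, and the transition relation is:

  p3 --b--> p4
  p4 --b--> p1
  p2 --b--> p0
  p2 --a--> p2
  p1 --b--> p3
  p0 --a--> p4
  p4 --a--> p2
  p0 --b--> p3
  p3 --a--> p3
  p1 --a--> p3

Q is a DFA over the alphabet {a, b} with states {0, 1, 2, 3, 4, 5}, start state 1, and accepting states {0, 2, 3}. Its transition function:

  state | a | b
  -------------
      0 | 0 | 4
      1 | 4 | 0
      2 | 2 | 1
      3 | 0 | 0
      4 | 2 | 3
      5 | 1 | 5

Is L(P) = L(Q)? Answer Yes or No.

Exploring the product automaton P × Q from the start pair (p0, 1), following both machines on each input symbol, reaches 5 state pairs: (p0, 1), (p4, 4), (p3, 0), (p2, 2), (p1, 3).
P accepts in {p1, p2, p3} and Q accepts in {0, 2, 3}. In every reachable pair the two components are either both accepting — (p3, 0), (p2, 2), (p1, 3) — or both non-accepting, so no string is accepted by exactly one of the machines: L(P) \ L(Q) and L(Q) \ L(P) are both empty.
Hence every string is accepted by P iff it is accepted by Q, and the two languages coincide.

Yes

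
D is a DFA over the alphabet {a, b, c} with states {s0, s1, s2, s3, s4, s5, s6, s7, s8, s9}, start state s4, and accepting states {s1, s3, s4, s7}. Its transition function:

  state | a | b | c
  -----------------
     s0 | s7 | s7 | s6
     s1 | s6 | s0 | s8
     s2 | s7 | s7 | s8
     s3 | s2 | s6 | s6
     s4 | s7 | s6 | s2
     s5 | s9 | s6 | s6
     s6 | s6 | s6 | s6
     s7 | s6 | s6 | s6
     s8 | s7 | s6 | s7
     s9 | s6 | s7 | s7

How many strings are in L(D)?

6

The useful subgraph on states {s2, s4, s7, s8} is acyclic, so L(D) is finite; the longest accepting path visits 4 useful states, giving maximum string length 3.
Counting accepting paths from s4 by length: 1 of length 0, 1 of length 1, 2 of length 2, 2 of length 3. Total 6.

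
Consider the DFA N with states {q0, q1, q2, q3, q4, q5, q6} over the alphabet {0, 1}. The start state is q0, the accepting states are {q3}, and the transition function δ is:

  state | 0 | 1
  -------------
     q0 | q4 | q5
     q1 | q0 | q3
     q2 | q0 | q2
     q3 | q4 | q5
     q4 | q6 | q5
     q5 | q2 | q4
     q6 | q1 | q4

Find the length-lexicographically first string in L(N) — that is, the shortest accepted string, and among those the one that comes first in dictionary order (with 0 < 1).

A breadth-first search from q0 reaches an accepting state first via the path q0 → q4 → q6 → q1 → q3 on input 0001.
No string of length < 4 is accepted (BFS exhausts all shorter strings without reaching an accepting state), and 0001 is the lexicographically least accepting string of length 4.

0001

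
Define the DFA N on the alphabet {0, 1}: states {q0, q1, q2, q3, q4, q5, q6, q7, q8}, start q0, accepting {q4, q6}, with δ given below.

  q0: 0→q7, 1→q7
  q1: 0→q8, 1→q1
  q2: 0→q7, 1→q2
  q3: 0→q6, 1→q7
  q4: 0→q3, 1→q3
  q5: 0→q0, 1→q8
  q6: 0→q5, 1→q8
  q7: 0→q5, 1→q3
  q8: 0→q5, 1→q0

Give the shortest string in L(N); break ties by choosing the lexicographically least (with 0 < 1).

A breadth-first search from q0 reaches an accepting state first via the path q0 → q7 → q3 → q6 on input 010.
No string of length < 3 is accepted (BFS exhausts all shorter strings without reaching an accepting state), and 010 is the lexicographically least accepting string of length 3.

010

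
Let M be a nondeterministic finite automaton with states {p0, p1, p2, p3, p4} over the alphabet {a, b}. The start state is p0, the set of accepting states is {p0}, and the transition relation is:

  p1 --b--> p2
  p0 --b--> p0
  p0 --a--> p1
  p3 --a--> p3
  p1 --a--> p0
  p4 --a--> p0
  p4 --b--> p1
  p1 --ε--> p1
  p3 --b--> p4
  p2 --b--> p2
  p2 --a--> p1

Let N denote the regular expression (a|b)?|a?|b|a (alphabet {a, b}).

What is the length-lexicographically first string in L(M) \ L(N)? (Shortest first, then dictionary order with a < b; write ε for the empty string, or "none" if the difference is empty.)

The string aa is accepted by M but not by N.
No shorter string lies in the difference, and aa is the lexicographically first length-2 string in L(M) \ L(N).

aa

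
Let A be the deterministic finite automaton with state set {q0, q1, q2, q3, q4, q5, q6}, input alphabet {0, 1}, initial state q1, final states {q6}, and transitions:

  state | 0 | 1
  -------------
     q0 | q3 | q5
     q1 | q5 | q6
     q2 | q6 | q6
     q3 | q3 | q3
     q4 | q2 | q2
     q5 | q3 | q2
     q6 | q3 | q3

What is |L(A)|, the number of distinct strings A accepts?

3

The useful subgraph on states {q1, q2, q5, q6} is acyclic, so L(A) is finite; the longest accepting path visits 4 useful states, giving maximum string length 3.
Counting accepting paths from q1 by length: 1 of length 1, 2 of length 3. Total 3.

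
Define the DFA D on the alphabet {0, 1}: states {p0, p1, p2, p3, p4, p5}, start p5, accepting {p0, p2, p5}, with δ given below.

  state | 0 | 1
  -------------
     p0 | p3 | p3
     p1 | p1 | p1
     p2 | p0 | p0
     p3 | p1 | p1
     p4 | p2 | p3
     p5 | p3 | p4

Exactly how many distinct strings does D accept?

4

The useful subgraph on states {p0, p2, p4, p5} is acyclic, so L(D) is finite; the longest accepting path visits 4 useful states, giving maximum string length 3.
Counting accepting paths from p5 by length: 1 of length 0, 1 of length 2, 2 of length 3. Total 4.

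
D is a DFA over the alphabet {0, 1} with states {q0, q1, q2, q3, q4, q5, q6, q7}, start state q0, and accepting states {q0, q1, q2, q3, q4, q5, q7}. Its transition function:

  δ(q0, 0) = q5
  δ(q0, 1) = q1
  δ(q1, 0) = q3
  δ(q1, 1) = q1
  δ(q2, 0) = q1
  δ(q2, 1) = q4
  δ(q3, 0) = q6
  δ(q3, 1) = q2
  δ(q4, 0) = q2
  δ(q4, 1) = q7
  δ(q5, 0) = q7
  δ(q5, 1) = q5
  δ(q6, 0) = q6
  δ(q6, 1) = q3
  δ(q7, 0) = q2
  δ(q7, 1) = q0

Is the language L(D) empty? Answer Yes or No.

The empty string ε is accepted: the run q0 ends in the accepting state q0.
Since at least one string is accepted, L(D) is not empty.

No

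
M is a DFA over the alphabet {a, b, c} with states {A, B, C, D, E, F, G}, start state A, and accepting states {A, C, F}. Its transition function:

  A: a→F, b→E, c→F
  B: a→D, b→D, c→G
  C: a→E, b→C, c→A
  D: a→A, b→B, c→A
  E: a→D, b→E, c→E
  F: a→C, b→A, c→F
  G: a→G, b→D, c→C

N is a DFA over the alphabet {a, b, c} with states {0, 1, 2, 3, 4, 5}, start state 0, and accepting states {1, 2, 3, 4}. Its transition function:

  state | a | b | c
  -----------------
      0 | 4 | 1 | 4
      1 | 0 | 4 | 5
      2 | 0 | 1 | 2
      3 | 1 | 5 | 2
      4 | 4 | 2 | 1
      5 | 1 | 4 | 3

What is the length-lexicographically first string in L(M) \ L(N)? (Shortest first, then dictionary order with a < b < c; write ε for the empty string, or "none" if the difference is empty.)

ε

The empty string ε is accepted by M but not by N.
Since ε is the unique shortest string, it is the required witness.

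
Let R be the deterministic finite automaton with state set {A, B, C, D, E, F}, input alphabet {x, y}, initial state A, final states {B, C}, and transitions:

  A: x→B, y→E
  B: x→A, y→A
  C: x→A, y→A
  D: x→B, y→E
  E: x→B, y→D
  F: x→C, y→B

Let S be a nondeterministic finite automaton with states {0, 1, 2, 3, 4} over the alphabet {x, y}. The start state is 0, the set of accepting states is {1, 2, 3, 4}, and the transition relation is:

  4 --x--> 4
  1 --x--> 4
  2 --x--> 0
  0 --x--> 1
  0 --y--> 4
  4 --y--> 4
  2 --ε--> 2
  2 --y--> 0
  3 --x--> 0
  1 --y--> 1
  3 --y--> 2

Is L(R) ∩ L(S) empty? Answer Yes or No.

No

The string x is accepted by both R and S.
Hence L(R) ∩ L(S) ≠ ∅.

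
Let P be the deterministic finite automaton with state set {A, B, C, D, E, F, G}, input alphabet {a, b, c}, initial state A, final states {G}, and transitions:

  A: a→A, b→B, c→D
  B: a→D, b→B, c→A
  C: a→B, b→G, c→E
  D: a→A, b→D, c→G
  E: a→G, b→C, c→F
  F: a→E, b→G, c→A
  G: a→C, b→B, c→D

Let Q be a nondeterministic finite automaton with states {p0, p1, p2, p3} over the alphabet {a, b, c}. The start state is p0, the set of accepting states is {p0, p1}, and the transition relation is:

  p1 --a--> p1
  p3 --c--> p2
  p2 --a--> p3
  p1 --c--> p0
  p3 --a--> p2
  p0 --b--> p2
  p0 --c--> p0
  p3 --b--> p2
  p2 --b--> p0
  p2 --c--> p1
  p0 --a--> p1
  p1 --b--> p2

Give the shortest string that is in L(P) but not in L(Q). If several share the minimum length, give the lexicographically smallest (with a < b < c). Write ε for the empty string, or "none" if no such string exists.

The string bac is accepted by P but not by Q.
No shorter string lies in the difference, and bac is the lexicographically first length-3 string in L(P) \ L(Q).

bac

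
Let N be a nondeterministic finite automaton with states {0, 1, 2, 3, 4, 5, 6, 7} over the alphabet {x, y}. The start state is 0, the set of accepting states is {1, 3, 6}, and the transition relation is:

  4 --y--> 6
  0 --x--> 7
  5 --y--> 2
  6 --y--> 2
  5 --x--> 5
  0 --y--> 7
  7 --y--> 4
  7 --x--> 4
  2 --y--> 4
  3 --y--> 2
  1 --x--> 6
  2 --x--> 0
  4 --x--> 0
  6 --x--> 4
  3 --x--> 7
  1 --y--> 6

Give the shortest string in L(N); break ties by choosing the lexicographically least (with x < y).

A breadth-first search from 0 reaches an accepting state first via the path 0 → 7 → 4 → 6 on input xxy.
No string of length < 3 is accepted (BFS exhausts all shorter strings without reaching an accepting state), and xxy is the lexicographically least accepting string of length 3.

xxy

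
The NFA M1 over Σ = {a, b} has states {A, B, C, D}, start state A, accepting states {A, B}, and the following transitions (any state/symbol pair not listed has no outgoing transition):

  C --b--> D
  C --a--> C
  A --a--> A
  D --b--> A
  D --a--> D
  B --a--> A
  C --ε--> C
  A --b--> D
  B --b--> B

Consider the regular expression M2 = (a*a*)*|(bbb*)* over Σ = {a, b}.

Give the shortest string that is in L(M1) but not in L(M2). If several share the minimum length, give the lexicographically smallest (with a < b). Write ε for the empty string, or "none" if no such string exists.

abb

The string abb is accepted by M1 but not by M2.
No shorter string lies in the difference, and abb is the lexicographically first length-3 string in L(M1) \ L(M2).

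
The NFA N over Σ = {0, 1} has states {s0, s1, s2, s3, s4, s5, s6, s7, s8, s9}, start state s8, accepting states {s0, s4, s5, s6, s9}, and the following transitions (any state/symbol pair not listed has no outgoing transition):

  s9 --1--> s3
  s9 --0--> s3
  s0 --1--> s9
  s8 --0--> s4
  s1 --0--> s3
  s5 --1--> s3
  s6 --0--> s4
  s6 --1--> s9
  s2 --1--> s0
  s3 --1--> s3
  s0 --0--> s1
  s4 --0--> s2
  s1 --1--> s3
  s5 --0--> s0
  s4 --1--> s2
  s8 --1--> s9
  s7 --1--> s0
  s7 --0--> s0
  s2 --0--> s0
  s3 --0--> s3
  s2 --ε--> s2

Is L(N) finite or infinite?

finite

The useful states (reachable from s8 and able to reach an accepting state) are {s0, s2, s4, s8, s9}.
Restricted to these states the transition graph has no cycle, so every accepting path has bounded length and L is finite.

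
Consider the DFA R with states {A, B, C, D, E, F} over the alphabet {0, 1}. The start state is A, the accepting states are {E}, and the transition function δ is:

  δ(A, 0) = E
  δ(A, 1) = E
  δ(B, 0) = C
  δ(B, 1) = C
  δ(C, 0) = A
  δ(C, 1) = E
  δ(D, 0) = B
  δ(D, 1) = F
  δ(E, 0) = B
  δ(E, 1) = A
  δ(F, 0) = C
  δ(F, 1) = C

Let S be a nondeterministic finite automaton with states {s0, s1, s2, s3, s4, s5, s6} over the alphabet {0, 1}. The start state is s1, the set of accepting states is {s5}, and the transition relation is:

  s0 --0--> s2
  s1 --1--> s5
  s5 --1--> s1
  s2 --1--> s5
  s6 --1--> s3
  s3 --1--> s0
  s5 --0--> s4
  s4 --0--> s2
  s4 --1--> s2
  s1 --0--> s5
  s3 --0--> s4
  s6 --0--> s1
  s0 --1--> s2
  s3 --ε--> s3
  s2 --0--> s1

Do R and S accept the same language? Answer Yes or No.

Exploring the product automaton R × S from the start pair (A, s1), following both machines on each input symbol, reaches 4 state pairs: (A, s1), (E, s5), (B, s4), (C, s2).
R accepts in {E} and S accepts in {s5}. In every reachable pair the two components are either both accepting — (E, s5) — or both non-accepting, so no string is accepted by exactly one of the machines: L(R) \ L(S) and L(S) \ L(R) are both empty.
Hence every string is accepted by R iff it is accepted by S, and the two languages coincide.

Yes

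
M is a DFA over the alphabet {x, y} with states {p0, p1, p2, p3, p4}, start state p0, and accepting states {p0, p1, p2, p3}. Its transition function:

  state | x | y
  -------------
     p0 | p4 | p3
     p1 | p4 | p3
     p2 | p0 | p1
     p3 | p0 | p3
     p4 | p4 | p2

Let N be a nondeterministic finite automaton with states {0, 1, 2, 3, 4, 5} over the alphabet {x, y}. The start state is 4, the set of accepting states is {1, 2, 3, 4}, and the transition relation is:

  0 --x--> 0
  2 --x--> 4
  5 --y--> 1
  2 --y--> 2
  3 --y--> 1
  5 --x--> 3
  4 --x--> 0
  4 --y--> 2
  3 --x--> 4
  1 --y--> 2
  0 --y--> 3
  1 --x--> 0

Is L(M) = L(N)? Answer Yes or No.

Exploring the product automaton M × N from the start pair (p0, 4), following both machines on each input symbol, reaches 5 state pairs: (p0, 4), (p4, 0), (p3, 2), (p2, 3), (p1, 1).
M accepts in {p0, p1, p2, p3} and N accepts in {1, 2, 3, 4}. In every reachable pair the two components are either both accepting — (p0, 4), (p3, 2), (p2, 3), (p1, 1) — or both non-accepting, so no string is accepted by exactly one of the machines: L(M) \ L(N) and L(N) \ L(M) are both empty.
Hence every string is accepted by M iff it is accepted by N, and the two languages coincide.

Yes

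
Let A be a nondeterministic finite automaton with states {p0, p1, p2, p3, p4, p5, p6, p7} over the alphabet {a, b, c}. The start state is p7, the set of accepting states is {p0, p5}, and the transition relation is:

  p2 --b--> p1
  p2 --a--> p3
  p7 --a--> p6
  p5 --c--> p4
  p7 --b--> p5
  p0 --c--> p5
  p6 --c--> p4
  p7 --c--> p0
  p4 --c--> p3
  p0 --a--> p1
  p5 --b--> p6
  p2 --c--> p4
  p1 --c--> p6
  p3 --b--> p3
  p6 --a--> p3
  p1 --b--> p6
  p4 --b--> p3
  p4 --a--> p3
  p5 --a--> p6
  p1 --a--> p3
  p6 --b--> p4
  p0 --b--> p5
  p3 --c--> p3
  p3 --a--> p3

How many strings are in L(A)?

4

The useful subgraph on states {p0, p5, p7} is acyclic, so L(A) is finite; the longest accepting path visits 3 useful states, giving maximum string length 2.
Counting accepting paths from p7 by length: 2 of length 1, 2 of length 2. Total 4.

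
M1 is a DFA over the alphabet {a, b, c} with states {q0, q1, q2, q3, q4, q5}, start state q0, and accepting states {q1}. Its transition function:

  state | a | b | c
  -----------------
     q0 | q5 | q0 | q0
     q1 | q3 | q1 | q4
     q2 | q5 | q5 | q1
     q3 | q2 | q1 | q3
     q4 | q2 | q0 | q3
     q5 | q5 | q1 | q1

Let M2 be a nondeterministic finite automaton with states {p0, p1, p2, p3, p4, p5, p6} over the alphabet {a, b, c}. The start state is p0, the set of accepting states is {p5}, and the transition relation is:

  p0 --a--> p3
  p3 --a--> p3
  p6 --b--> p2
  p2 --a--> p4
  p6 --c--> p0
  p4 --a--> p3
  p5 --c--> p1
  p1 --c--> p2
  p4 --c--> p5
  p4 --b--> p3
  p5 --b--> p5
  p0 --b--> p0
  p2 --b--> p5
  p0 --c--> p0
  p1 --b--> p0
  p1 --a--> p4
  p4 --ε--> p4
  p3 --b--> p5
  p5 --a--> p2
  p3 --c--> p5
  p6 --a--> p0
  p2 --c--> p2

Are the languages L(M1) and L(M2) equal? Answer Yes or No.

Yes

Exploring the product automaton M1 × M2 from the start pair (q0, p0), following both machines on each input symbol, reaches 6 state pairs: (q0, p0), (q5, p3), (q1, p5), (q3, p2), (q4, p1), (q2, p4).
M1 accepts in {q1} and M2 accepts in {p5}. In every reachable pair the two components are either both accepting — (q1, p5) — or both non-accepting, so no string is accepted by exactly one of the machines: L(M1) \ L(M2) and L(M2) \ L(M1) are both empty.
Hence every string is accepted by M1 iff it is accepted by M2, and the two languages coincide.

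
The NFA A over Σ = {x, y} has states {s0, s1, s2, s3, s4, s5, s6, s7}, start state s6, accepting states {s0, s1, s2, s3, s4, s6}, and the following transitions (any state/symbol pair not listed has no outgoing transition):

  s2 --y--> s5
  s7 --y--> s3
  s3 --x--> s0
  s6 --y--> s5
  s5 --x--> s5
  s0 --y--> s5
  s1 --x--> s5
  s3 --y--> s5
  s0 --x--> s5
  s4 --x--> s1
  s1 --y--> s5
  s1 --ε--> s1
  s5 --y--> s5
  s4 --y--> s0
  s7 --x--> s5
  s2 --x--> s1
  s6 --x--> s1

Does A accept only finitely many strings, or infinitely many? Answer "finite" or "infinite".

The useful states (reachable from s6 and able to reach an accepting state) are {s1, s6}.
Restricted to these states the transition graph has no cycle, so every accepting path has bounded length and L is finite.

finite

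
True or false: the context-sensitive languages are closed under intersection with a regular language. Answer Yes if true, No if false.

Every regular language is context-sensitive, and context-sensitive languages are closed under intersection (an LBA runs the DFA check and then the LBA for L on the same linear tape).
So the context-sensitive languages are closed under intersection with a regular language.

Yes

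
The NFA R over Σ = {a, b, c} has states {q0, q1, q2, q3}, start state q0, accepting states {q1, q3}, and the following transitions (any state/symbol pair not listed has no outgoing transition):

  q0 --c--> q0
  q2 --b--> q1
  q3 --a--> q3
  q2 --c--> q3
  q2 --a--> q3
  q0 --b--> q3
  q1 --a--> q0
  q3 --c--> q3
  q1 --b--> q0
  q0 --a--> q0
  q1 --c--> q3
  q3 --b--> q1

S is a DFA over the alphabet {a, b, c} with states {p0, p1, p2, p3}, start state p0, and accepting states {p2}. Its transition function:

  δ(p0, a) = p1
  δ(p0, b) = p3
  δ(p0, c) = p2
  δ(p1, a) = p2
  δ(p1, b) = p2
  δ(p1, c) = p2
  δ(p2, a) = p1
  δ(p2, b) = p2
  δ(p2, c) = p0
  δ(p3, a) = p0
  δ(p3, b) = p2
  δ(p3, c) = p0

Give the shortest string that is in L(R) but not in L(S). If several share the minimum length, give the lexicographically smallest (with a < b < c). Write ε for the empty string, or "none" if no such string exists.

The string b is accepted by R but not by S.
No shorter string lies in the difference, and b is the lexicographically first length-1 string in L(R) \ L(S).

b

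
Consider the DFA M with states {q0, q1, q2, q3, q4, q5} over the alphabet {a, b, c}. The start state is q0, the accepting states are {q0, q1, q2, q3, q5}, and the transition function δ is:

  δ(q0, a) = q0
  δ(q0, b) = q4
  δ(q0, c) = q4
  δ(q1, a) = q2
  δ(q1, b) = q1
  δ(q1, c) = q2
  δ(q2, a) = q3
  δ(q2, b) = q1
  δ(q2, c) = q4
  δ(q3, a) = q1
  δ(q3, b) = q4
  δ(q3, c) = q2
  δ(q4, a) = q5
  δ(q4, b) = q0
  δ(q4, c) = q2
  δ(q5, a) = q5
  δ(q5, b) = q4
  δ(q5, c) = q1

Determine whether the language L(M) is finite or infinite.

infinite

State q0 is reachable from the start and can reach an accepting state, and it lies on the cycle q0 → q0.
Traversing that cycle any number of times yields accepted strings of unbounded length, so the language is infinite.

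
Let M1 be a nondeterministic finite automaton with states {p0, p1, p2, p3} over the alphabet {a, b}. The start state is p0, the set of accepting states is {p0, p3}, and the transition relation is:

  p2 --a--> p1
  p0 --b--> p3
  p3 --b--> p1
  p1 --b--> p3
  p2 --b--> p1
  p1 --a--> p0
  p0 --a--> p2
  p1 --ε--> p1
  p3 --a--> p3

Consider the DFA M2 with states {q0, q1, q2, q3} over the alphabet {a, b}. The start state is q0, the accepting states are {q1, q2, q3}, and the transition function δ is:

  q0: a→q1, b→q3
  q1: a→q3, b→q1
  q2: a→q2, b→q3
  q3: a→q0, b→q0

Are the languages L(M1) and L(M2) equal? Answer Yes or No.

No

The empty string ε is accepted by M1 but rejected by M2.
So L(M1) ≠ L(M2).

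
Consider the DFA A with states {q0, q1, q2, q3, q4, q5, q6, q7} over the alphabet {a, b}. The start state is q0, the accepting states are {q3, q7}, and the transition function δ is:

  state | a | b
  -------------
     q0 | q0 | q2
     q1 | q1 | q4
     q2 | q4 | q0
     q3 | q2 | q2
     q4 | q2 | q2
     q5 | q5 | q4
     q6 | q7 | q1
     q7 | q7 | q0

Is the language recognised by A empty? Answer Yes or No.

Yes

The states reachable from the start state are {q0, q2, q4}.
None of the accepting states {q3, q7} is reachable, so no string is accepted and L(A) = ∅.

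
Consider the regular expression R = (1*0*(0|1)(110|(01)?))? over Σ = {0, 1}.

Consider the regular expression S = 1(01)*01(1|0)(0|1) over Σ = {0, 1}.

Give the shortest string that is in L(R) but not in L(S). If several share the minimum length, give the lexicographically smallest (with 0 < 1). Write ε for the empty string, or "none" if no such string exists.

ε

The empty string ε is accepted by R but not by S.
Since ε is the unique shortest string, it is the required witness.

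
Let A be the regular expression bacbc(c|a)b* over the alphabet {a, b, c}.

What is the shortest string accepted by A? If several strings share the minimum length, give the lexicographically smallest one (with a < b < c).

bacbca

By inspection of the expression, no string of length less than 6 matches, and bacbca is the lexicographically first match of length 6.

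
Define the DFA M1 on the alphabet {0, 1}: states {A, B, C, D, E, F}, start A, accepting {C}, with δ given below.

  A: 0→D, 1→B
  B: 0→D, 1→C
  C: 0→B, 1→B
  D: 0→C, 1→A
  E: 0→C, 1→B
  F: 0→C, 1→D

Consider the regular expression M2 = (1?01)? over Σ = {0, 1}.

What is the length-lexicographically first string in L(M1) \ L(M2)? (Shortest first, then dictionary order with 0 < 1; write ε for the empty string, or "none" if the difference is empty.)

00

The string 00 is accepted by M1 but not by M2.
No shorter string lies in the difference, and 00 is the lexicographically first length-2 string in L(M1) \ L(M2).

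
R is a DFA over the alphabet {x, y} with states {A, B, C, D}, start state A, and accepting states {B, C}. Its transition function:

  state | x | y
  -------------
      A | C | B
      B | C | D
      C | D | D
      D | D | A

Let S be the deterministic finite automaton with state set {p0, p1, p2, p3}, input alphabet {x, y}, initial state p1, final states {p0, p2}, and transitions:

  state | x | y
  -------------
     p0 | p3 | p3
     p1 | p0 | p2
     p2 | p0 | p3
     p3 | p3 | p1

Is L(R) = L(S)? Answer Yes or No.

Yes

Exploring the product automaton R × S from the start pair (A, p1), following both machines on each input symbol, reaches 4 state pairs: (A, p1), (C, p0), (B, p2), (D, p3).
R accepts in {B, C} and S accepts in {p0, p2}. In every reachable pair the two components are either both accepting — (C, p0), (B, p2) — or both non-accepting, so no string is accepted by exactly one of the machines: L(R) \ L(S) and L(S) \ L(R) are both empty.
Hence every string is accepted by R iff it is accepted by S, and the two languages coincide.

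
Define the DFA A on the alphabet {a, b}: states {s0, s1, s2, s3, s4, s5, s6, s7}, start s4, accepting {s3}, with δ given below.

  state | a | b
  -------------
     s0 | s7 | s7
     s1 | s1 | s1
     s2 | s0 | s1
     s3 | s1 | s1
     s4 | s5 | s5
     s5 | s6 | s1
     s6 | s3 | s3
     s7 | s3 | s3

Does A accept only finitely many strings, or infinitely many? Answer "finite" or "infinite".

finite

The useful states (reachable from s4 and able to reach an accepting state) are {s3, s4, s5, s6}.
Restricted to these states the transition graph has no cycle, so every accepting path has bounded length and L is finite.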